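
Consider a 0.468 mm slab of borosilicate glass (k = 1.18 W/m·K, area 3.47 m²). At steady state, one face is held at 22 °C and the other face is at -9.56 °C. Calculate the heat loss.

Q = kA·ΔT/L = 1.18 × 3.47 × |22 °C − -9.56 °C| / 4.68×10^-4 = 2.76×10^5 W

Q = 276 kW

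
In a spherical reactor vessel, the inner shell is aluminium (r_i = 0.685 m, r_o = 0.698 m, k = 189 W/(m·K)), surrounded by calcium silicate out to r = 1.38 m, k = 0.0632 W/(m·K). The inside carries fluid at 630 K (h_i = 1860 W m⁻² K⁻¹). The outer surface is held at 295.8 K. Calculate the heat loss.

Treat each layer as a resistance in series:
  R_conv,in = 1/(4πr²h) = 1/(4π·0.685²·1860) = 9.118×10^-5 K/W
  R_aluminium = (1/0.685 − 1/0.698)/(4πk) = 0.02719/(4π·189) = 1.145×10^-5 K/W
  R_calcium silicate = (1/0.698 − 1/1.38)/(4πk) = 0.7080/(4π·0.0632) = 0.8915 K/W
ΣR = 9.118×10^-5 + 1.145×10^-5 + 0.8915 = 0.8916 K/W
Q = ΔT/ΣR = (630 K − 295.8 K)/0.8916 = 375 W

Q = 375 W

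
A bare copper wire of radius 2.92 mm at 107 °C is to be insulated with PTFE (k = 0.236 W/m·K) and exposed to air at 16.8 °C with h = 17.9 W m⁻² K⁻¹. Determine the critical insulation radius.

For a cylinder, r_cr = k_ins/h = 0.236/17.9 = 0.0132 m = 1.32 cm

r_cr = 1.32 cm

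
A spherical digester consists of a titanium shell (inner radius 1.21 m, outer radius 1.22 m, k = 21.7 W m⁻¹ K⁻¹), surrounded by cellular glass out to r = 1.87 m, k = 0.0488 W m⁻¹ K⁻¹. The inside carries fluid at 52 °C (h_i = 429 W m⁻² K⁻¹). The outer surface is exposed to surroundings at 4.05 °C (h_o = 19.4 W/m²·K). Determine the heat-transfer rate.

Q = 103 W

Treat each layer as a resistance in series:
  R_conv,in = 1/(4πr²h) = 1/(4π·1.21²·429) = 1.267×10^-4 K/W
  R_titanium = (1/1.21 − 1/1.22)/(4πk) = 0.006774/(4π·21.7) = 2.484×10^-5 K/W
  R_cellular glass = (1/1.22 − 1/1.87)/(4πk) = 0.2849/(4π·0.0488) = 0.4646 K/W
  R_conv,out = 1/(4πr²h) = 1/(4π·1.87²·19.4) = 0.001173 K/W
ΣR = 1.267×10^-4 + 2.484×10^-5 + 0.4646 + 0.001173 = 0.4659 K/W
Q = ΔT/ΣR = (52 °C − 4.05 °C)/0.4659 = 103 W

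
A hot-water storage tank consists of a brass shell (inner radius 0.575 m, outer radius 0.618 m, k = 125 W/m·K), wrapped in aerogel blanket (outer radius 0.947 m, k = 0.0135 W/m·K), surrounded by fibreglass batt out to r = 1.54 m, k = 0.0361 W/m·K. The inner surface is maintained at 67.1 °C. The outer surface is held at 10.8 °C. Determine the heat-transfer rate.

Q = 13.4 W

Resistance network (inner→outer):
  R_brass = (1/0.575 − 1/0.618)/(4πk) = 0.1210/(4π·125) = 7.704×10^-5 K/W
  R_aerogel blanket = (1/0.618 − 1/0.947)/(4πk) = 0.5622/(4π·0.0135) = 3.314 K/W
  R_fibreglass batt = (1/0.947 − 1/1.54)/(4πk) = 0.4066/(4π·0.0361) = 0.8963 K/W
ΣR = 7.704×10^-5 + 3.314 + 0.8963 = 4.210 K/W
Q = ΔT/ΣR = (67.1 °C − 10.8 °C)/4.210 = 13.4 W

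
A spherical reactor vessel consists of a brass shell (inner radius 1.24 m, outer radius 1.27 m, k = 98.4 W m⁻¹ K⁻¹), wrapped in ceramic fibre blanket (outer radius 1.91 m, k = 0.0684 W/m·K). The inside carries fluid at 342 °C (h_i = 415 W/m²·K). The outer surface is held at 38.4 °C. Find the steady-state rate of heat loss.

Series thermal resistances, inner to outer:
  R_conv,in = 1/(4πr²h) = 1/(4π·1.24²·415) = 1.247×10^-4 K/W
  R_brass = (1/1.24 − 1/1.27)/(4πk) = 0.01905/(4π·98.4) = 1.541×10^-5 K/W
  R_ceramic fibre blanket = (1/1.27 − 1/1.91)/(4πk) = 0.2638/(4π·0.0684) = 0.3070 K/W
ΣR = 1.247×10^-4 + 1.541×10^-5 + 0.3070 = 0.3071 K/W
Q = ΔT/ΣR = (342 °C − 38.4 °C)/0.3071 = 989 W

Q = 989 W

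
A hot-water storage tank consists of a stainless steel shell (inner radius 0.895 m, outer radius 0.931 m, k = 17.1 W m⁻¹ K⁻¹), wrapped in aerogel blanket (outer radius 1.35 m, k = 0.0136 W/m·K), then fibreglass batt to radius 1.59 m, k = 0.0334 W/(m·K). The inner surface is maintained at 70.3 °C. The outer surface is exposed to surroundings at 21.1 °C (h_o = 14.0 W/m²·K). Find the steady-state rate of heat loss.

Q = 22.2 W

Series thermal resistances, inner to outer:
  R_stainless steel = (1/0.895 − 1/0.931)/(4πk) = 0.04320/(4π·17.1) = 2.011×10^-4 K/W
  R_aerogel blanket = (1/0.931 − 1/1.35)/(4πk) = 0.3334/(4π·0.0136) = 1.951 K/W
  R_fibreglass batt = (1/1.35 − 1/1.59)/(4πk) = 0.1118/(4π·0.0334) = 0.2664 K/W
  R_conv,out = 1/(4πr²h) = 1/(4π·1.59²·14.0) = 0.002248 K/W
ΣR = 2.011×10^-4 + 1.951 + 0.2664 + 0.002248 = 2.220 K/W
Q = ΔT/ΣR = (70.3 °C − 21.1 °C)/2.220 = 22.2 W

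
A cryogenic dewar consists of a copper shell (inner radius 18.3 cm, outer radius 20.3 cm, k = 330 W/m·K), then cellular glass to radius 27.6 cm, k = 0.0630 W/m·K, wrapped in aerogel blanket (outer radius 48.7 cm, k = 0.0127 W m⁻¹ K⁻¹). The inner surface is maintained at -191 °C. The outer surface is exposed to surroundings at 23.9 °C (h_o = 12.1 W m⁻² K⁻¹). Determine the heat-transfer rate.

Resistance network (inner→outer):
  R_copper = (1/0.183 − 1/0.203)/(4πk) = 0.5384/(4π·330) = 1.298×10^-4 K/W
  R_cellular glass = (1/0.203 − 1/0.276)/(4πk) = 1.303/(4π·0.0630) = 1.646 K/W
  R_aerogel blanket = (1/0.276 − 1/0.487)/(4πk) = 1.570/(4π·0.0127) = 9.836 K/W
  R_conv,out = 1/(4πr²h) = 1/(4π·0.487²·12.1) = 0.02773 K/W
ΣR = 1.298×10^-4 + 1.646 + 9.836 + 0.02773 = 11.51 K/W
Q = ΔT/ΣR = (-191 °C − 23.9 °C)/11.51 = -18.7 W
(Negative Q ⇒ heat flows inward; heat gain = 18.7 W.)

Q = 18.7 W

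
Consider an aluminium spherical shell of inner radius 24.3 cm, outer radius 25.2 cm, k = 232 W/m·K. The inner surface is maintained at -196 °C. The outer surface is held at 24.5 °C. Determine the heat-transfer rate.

Q = 4πk·ΔT/(1/r₁ − 1/r₂) = 4π × 232 × 220.5 / (1/0.243 − 1/0.252) = 4.37×10^6 W

Q = 4.37×10^6 W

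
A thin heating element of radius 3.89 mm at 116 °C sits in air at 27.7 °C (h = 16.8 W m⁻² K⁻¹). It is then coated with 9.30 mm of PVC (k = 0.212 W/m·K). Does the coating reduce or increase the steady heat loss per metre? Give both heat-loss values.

Critical radius for a cylinder: r_cr = k/h = 0.0126 m = 1.26 cm.
Outer radius after coating: r₂ = 0.00389 + 0.00930 = 0.01319 m.
r₁ < r_cr < r₂: heat loss rises to a maximum at r_cr then falls. Whether the coating helps depends on whether Q(r₂) has dropped back below Q(r₁).
Bare: R = 1/(2πr₁h) = 2.435 m·K/W; Q = 88.3/2.435 = 36.3 W/m.
Coated: R = R_cond + R_conv = 1.635 m·K/W; Q = 88.3/1.635 = 54.0 W/m.

increases: 36.3 → 54.0 W/m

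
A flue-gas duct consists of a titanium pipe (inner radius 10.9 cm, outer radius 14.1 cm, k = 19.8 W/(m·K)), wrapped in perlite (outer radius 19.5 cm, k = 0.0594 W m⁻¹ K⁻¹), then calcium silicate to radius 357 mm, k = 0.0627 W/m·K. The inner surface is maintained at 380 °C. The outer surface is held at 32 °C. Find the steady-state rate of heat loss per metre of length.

Q' = 145 W/m

Resistance network (inner→outer):
  R'_titanium = ln(0.141/0.109)/(2πk) = 0.2574/(2π·19.8) = 0.002069 m·K/W
  R'_perlite = ln(0.195/0.141)/(2πk) = 0.3242/(2π·0.0594) = 0.8688 m·K/W
  R'_calcium silicate = ln(0.357/0.195)/(2πk) = 0.6047/(2π·0.0627) = 1.535 m·K/W
ΣR = 0.002069 + 0.8688 + 1.535 = 2.406 m·K/W
Q' = ΔT/ΣR = (380 °C − 32 °C)/2.406 = 145 W/m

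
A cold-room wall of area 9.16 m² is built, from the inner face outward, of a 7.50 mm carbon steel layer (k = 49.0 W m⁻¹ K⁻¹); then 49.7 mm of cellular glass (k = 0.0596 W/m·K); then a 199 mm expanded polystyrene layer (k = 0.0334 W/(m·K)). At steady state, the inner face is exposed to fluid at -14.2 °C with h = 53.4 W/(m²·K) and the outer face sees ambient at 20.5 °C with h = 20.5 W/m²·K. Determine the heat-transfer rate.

Q = 46.3 W

Treat each layer as a resistance in series:
  R_conv,in = 1/(hA) = 1/(53.4·9.16) = 0.002044 K/W
  R_carbon steel = L/(kA) = 0.00750/(49.0·9.16) = 1.671×10^-5 K/W
  R_cellular glass = L/(kA) = 0.0497/(0.0596·9.16) = 0.09104 K/W
  R_expanded polystyrene = L/(kA) = 0.199/(0.0334·9.16) = 0.6504 K/W
  R_conv,out = 1/(hA) = 1/(20.5·9.16) = 0.005325 K/W
ΣR = 0.002044 + 1.671×10^-5 + 0.09104 + 0.6504 + 0.005325 = 0.7488 K/W
Q = ΔT/ΣR = (-14.2 °C − 20.5 °C)/0.7488 = -46.3 W
(Negative Q ⇒ heat flows inward; heat gain = 46.3 W.)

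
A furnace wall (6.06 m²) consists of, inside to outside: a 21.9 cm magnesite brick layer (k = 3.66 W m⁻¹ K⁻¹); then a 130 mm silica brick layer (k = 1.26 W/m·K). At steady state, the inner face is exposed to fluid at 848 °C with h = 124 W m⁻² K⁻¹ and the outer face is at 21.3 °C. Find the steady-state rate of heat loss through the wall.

Q = 29.3 kW

Resistance network (inner→outer):
  R_conv,in = 1/(hA) = 1/(124·6.06) = 0.001331 K/W
  R_magnesite brick = L/(kA) = 0.219/(3.66·6.06) = 0.009874 K/W
  R_silica brick = L/(kA) = 0.130/(1.26·6.06) = 0.01703 K/W
ΣR = 0.001331 + 0.009874 + 0.01703 = 0.02823 K/W
Q = ΔT/ΣR = (848 °C − 21.3 °C)/0.02823 = 29300 W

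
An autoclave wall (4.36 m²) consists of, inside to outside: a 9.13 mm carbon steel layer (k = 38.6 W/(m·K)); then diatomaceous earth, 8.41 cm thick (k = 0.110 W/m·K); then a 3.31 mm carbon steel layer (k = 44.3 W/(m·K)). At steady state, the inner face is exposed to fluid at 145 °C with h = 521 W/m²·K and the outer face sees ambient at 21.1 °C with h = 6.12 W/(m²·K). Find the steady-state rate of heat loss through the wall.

Treat each layer as a resistance in series:
  R_conv,in = 1/(hA) = 1/(521·4.36) = 4.402×10^-4 K/W
  R_carbon steel = L/(kA) = 0.00913/(38.6·4.36) = 5.425×10^-5 K/W
  R_diatomaceous earth = L/(kA) = 0.0841/(0.110·4.36) = 0.1754 K/W
  R_carbon steel = L/(kA) = 0.00331/(44.3·4.36) = 1.714×10^-5 K/W
  R_conv,out = 1/(hA) = 1/(6.12·4.36) = 0.03748 K/W
ΣR = 4.402×10^-4 + 5.425×10^-5 + 0.1754 + 1.714×10^-5 + 0.03748 = 0.2134 K/W
Q = ΔT/ΣR = (145 °C − 21.1 °C)/0.2134 = 581 W

Q = 581 W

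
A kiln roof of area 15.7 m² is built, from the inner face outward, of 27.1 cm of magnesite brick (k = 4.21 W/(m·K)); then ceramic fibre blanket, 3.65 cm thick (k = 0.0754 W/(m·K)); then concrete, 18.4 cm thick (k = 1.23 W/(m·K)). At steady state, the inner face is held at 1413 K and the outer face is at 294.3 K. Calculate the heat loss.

Q = 25.2 kW

Series thermal resistances, inner to outer:
  R_magnesite brick = L/(kA) = 0.271/(4.21·15.7) = 0.004100 K/W
  R_ceramic fibre blanket = L/(kA) = 0.0365/(0.0754·15.7) = 0.03083 K/W
  R_concrete = L/(kA) = 0.184/(1.23·15.7) = 0.009528 K/W
ΣR = 0.004100 + 0.03083 + 0.009528 = 0.04446 K/W
Q = ΔT/ΣR = (1413 K − 294.3 K)/0.04446 = 25200 W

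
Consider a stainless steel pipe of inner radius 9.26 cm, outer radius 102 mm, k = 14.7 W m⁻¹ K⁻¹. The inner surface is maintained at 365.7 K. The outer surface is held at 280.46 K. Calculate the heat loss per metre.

Q' = 81400 W/m

Q' = 2πk·ΔT/ln(r₂/r₁) = 2π × 14.7 × 85.24 / ln(0.102/0.0926) = 81400 W/m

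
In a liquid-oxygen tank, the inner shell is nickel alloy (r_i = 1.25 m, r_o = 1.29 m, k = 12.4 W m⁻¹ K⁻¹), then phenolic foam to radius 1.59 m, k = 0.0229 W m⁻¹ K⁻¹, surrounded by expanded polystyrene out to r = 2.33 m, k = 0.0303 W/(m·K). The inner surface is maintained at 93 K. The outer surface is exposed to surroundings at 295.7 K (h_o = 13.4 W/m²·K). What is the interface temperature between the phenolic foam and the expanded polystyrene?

Resistance network (inner→outer):
  R_nickel alloy = (1/1.25 − 1/1.29)/(4πk) = 0.02481/(4π·12.4) = 1.592×10^-4 K/W
  R_phenolic foam = (1/1.29 − 1/1.59)/(4πk) = 0.1463/(4π·0.0229) = 0.5083 K/W
  R_expanded polystyrene = (1/1.59 − 1/2.33)/(4πk) = 0.1997/(4π·0.0303) = 0.5246 K/W
  R_conv,out = 1/(4πr²h) = 1/(4π·2.33²·13.4) = 0.001094 K/W
ΣR = 1.592×10^-4 + 0.5083 + 0.5246 + 0.001094 = 1.034 K/W
Q = ΔT/ΣR = (93 K − 295.7 K)/1.034 = -196.0 W
From the inner boundary to the phenolic foam/expanded polystyrene interface, ΣR_partial = 0.5085 K/W.
T_interface = T_in − Q·ΣR_partial = 93 K − (-196.0)(0.5085) = 192.7 K

T = 192.7 K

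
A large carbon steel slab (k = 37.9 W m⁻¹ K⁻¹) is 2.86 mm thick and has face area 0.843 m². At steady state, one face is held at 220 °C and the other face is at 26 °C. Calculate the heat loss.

Q = kA·ΔT/L = 37.9 × 0.843 × |220 °C − 26 °C| / 0.00286 = 2.17×10^6 W

Q = 2170 kW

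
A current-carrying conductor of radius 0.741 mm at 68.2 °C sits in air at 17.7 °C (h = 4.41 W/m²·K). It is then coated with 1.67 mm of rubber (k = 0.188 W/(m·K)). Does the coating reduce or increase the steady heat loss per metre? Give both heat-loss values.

Critical radius for a cylinder: r_cr = k/h = 0.0426 m = 4.26 cm.
Outer radius after coating: r₂ = 7.41×10^-4 + 0.00167 = 0.002411 m.
Since r₁ < r_cr and r₂ ≤ r_cr, the coating moves toward the maximum at r_cr — heat loss rises.
Bare: R = 1/(2πr₁h) = 48.70 m·K/W; Q = 50.5/48.70 = 1.04 W/m.
Coated: R = R_cond + R_conv = 15.97 m·K/W; Q = 50.5/15.97 = 3.16 W/m.

increases: 1.04 → 3.16 W/m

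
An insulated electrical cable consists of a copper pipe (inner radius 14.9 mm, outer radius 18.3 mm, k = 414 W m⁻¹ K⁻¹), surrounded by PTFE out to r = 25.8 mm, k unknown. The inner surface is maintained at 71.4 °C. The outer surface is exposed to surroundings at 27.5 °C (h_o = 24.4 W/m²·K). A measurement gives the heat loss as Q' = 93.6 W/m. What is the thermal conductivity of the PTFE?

k = 0.253 W/m·K

ΣR = ΔT/Q' = |71.4 − 27.5|/93.6 = 0.4690 m·K/W
Known resistances:
  R'_copper = ln(0.0183/0.0149)/(2πk) = 0.2055/(2π·414) = 7.902×10^-5 m·K/W
  R'_conv,out = 1/(2πr h) = 1/(2π·0.0258·24.4) = 0.2528 m·K/W
R_PTFE = ΣR − ΣR_known = 0.4690 − 0.2529 = 0.2161 m·K/W
ln(r₂/r₁)/(2πk) = 0.2161 ⇒ k = 0.3435/(2π·0.2161) = 0.253 W/m·K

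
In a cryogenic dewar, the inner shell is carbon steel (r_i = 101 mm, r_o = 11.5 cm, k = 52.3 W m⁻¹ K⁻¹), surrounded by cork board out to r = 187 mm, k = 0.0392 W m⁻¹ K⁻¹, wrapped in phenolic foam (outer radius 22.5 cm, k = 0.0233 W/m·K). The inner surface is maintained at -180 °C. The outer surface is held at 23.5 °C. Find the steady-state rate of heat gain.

Series thermal resistances, inner to outer:
  R_carbon steel = (1/0.101 − 1/0.115)/(4πk) = 1.205/(4π·52.3) = 0.001834 K/W
  R_cork board = (1/0.115 − 1/0.187)/(4πk) = 3.348/(4π·0.0392) = 6.797 K/W
  R_phenolic foam = (1/0.187 − 1/0.225)/(4πk) = 0.9031/(4π·0.0233) = 3.085 K/W
ΣR = 0.001834 + 6.797 + 3.085 = 9.884 K/W
Q = ΔT/ΣR = (-180 °C − 23.5 °C)/9.884 = -20.6 W
(Negative Q ⇒ heat flows inward; heat gain = 20.6 W.)

Q = 20.6 W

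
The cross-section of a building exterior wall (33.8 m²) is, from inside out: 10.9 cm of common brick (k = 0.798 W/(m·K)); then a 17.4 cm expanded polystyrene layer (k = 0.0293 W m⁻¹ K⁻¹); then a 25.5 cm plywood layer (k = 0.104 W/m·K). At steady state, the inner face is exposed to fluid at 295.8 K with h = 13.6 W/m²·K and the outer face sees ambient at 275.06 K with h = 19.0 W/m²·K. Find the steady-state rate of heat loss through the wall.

Q = 81.0 W

Resistance network (inner→outer):
  R_conv,in = 1/(hA) = 1/(13.6·33.8) = 0.002175 K/W
  R_common brick = L/(kA) = 0.109/(0.798·33.8) = 0.004041 K/W
  R_expanded polystyrene = L/(kA) = 0.174/(0.0293·33.8) = 0.1757 K/W
  R_plywood = L/(kA) = 0.255/(0.104·33.8) = 0.07254 K/W
  R_conv,out = 1/(hA) = 1/(19.0·33.8) = 0.001557 K/W
ΣR = 0.002175 + 0.004041 + 0.1757 + 0.07254 + 0.001557 = 0.2560 K/W
Q = ΔT/ΣR = (295.8 K − 275.06 K)/0.2560 = 81.0 W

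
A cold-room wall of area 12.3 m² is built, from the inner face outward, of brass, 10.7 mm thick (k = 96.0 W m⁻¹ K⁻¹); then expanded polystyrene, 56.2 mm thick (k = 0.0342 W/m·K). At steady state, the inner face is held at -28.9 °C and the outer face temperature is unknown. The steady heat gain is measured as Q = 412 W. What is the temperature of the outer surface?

T_out = 26.1 °C

Sum the resistances:
  R_brass = L/(kA) = 0.0107/(96.0·12.3) = 9.062×10^-6 K/W
  R_expanded polystyrene = L/(kA) = 0.0562/(0.0342·12.3) = 0.1336 K/W
ΣR = 0.1336 K/W
ΔT = Q·ΣR = 412 × 0.1336 = 55.04 K
Heat flows inward, so T_out = T_in + ΔT = -28.9 + 55.04 = 26.1 °C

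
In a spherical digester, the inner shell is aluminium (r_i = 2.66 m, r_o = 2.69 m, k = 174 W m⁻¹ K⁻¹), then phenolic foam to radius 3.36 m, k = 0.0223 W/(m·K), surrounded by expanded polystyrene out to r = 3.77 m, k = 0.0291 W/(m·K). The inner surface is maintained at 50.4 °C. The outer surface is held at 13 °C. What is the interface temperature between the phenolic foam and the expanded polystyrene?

Series thermal resistances, inner to outer:
  R_aluminium = (1/2.66 − 1/2.69)/(4πk) = 0.004193/(4π·174) = 1.917×10^-6 K/W
  R_phenolic foam = (1/2.69 − 1/3.36)/(4πk) = 0.07413/(4π·0.0223) = 0.2645 K/W
  R_expanded polystyrene = (1/3.36 − 1/3.77)/(4πk) = 0.03237/(4π·0.0291) = 0.08851 K/W
ΣR = 1.917×10^-6 + 0.2645 + 0.08851 = 0.3530 K/W
Q = ΔT/ΣR = (50.4 °C − 13 °C)/0.3530 = 105.9 W
From the inner boundary to the phenolic foam/expanded polystyrene interface, ΣR_partial = 0.2645 K/W.
T_interface = T_in − Q·ΣR_partial = 50.4 °C − (105.9)(0.2645) = 22.4 °C

T = 22.4 °C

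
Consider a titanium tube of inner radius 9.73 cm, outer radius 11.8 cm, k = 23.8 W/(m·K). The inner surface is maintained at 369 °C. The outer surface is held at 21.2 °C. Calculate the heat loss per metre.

Q' = 270 kW/m

Q' = 2πk·ΔT/ln(r₂/r₁) = 2π × 23.8 × 347.8 / ln(0.118/0.0973) = 2.70×10^5 W/m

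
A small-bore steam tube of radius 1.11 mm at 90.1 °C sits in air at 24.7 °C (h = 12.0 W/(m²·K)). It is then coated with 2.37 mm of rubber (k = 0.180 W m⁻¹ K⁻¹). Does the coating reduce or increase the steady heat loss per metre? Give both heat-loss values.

increases: 5.47 → 13.6 W/m

Critical radius for a cylinder: r_cr = k/h = 0.0150 m = 1.50 cm.
Outer radius after coating: r₂ = 0.00111 + 0.00237 = 0.00348 m.
Since r₁ < r_cr and r₂ ≤ r_cr, the coating moves toward the maximum at r_cr — heat loss rises.
Bare: R = 1/(2πr₁h) = 11.95 m·K/W; Q = 65.4/11.95 = 5.47 W/m.
Coated: R = R_cond + R_conv = 4.822 m·K/W; Q = 65.4/4.822 = 13.6 W/m.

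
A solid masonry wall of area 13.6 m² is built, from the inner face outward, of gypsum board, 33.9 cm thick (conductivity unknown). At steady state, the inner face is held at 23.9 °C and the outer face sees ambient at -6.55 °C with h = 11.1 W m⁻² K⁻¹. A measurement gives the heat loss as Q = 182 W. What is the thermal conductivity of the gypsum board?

k = 0.155 W/m·K

ΣR = ΔT/Q = |23.9 − -6.55|/182 = 0.1673 K/W
Known resistances:
  R_conv,out = 1/(hA) = 1/(11.1·13.6) = 0.006624 K/W
R_gypsum board = ΣR − ΣR_known = 0.1673 − 0.006624 = 0.1607 K/W
L/(kA) = 0.1607 ⇒ k = 0.339/(0.1607·13.6) = 0.155 W/m·K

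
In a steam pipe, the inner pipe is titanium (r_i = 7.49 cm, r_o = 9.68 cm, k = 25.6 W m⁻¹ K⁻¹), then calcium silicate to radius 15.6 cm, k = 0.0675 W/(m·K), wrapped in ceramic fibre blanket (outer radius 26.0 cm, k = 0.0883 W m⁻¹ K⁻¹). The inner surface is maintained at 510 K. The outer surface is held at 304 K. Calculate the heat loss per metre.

Q' = 101 W/m

Resistance network (inner→outer):
  R'_titanium = ln(0.0968/0.0749)/(2πk) = 0.2565/(2π·25.6) = 0.001595 m·K/W
  R'_calcium silicate = ln(0.156/0.0968)/(2πk) = 0.4772/(2π·0.0675) = 1.125 m·K/W
  R'_ceramic fibre blanket = ln(0.260/0.156)/(2πk) = 0.5108/(2π·0.0883) = 0.9207 m·K/W
ΣR = 0.001595 + 1.125 + 0.9207 = 2.047 m·K/W
Q' = ΔT/ΣR = (510 K − 304 K)/2.047 = 101 W/m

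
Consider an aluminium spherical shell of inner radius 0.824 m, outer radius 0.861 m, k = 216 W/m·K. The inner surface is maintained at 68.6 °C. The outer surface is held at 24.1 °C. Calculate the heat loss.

Q = 2.32×10^6 W

Q = 4πk·ΔT/(1/r₁ − 1/r₂) = 4π × 216 × 44.5 / (1/0.824 − 1/0.861) = 2.32×10^6 W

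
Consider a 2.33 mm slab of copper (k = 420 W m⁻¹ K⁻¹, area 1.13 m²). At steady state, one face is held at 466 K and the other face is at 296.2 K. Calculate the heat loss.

Q = kA·ΔT/L = 420 × 1.13 × |466 K − 296.2 K| / 0.00233 = 3.46×10^7 W

Q = 34600 kW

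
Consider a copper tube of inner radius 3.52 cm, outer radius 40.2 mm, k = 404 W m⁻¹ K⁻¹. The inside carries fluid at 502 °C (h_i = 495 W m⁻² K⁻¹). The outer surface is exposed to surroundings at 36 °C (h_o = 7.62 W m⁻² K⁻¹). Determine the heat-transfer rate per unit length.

Treat each layer as a resistance in series:
  R'_conv,in = 1/(2πr h) = 1/(2π·0.0352·495) = 0.009134 m·K/W
  R'_copper = ln(0.0402/0.0352)/(2πk) = 0.1328/(2π·404) = 5.232×10^-5 m·K/W
  R'_conv,out = 1/(2πr h) = 1/(2π·0.0402·7.62) = 0.5196 m·K/W
ΣR = 0.009134 + 5.232×10^-5 + 0.5196 = 0.5288 m·K/W
Q' = ΔT/ΣR = (502 °C − 36 °C)/0.5288 = 881 W/m

Q' = 881 W/m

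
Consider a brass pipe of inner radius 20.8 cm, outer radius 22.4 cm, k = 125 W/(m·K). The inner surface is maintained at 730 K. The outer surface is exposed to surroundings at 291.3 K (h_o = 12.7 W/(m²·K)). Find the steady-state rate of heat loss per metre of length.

Q' = 7830 W/m

Treat each layer as a resistance in series:
  R'_brass = ln(0.224/0.208)/(2πk) = 0.07411/(2π·125) = 9.436×10^-5 m·K/W
  R'_conv,out = 1/(2πr h) = 1/(2π·0.224·12.7) = 0.05595 m·K/W
ΣR = 9.436×10^-5 + 0.05595 = 0.05604 m·K/W
Q' = ΔT/ΣR = (730 K − 291.3 K)/0.05604 = 7830 W/m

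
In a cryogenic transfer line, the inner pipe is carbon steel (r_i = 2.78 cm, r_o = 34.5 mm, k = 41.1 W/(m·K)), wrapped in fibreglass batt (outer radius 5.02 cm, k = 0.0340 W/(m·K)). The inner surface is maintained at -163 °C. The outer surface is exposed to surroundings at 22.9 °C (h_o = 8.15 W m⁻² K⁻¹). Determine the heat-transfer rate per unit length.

Series thermal resistances, inner to outer:
  R'_carbon steel = ln(0.0345/0.0278)/(2πk) = 0.2159/(2π·41.1) = 8.361×10^-4 m·K/W
  R'_fibreglass batt = ln(0.0502/0.0345)/(2πk) = 0.3751/(2π·0.0340) = 1.756 m·K/W
  R'_conv,out = 1/(2πr h) = 1/(2π·0.0502·8.15) = 0.3890 m·K/W
ΣR = 8.361×10^-4 + 1.756 + 0.3890 = 2.146 m·K/W
Q' = ΔT/ΣR = (-163 °C − 22.9 °C)/2.146 = -86.6 W/m
(Negative Q' ⇒ heat flows inward; heat gain = 86.6 W/m.)

Q' = 86.6 W/m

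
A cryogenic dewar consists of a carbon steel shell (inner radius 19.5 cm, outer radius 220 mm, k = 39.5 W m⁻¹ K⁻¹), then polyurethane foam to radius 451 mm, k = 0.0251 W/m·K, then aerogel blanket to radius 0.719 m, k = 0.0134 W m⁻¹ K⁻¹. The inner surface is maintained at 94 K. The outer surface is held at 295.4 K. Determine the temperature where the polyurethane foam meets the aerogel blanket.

T = 215.0 K

Resistance network (inner→outer):
  R_carbon steel = (1/0.195 − 1/0.220)/(4πk) = 0.5828/(4π·39.5) = 0.001174 K/W
  R_polyurethane foam = (1/0.220 − 1/0.451)/(4πk) = 2.328/(4π·0.0251) = 7.381 K/W
  R_aerogel blanket = (1/0.451 − 1/0.719)/(4πk) = 0.8265/(4π·0.0134) = 4.908 K/W
ΣR = 0.001174 + 7.381 + 4.908 = 12.29 K/W
Q = ΔT/ΣR = (94 K − 295.4 K)/12.29 = -16.39 W
From the inner boundary to the polyurethane foam/aerogel blanket interface, ΣR_partial = 7.382 K/W.
T_interface = T_in − Q·ΣR_partial = 94 K − (-16.39)(7.382) = 215.0 K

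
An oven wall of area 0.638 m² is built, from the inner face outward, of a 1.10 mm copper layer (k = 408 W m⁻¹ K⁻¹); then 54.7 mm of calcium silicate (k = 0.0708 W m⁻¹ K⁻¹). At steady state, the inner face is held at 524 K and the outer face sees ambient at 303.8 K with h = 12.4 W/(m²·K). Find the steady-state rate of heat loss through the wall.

Q = 165 W

Series thermal resistances, inner to outer:
  R_copper = L/(kA) = 0.00110/(408·0.638) = 4.226×10^-6 K/W
  R_calcium silicate = L/(kA) = 0.0547/(0.0708·0.638) = 1.211 K/W
  R_conv,out = 1/(hA) = 1/(12.4·0.638) = 0.1264 K/W
ΣR = 4.226×10^-6 + 1.211 + 0.1264 = 1.337 K/W
Q = ΔT/ΣR = (524 K − 303.8 K)/1.337 = 165 W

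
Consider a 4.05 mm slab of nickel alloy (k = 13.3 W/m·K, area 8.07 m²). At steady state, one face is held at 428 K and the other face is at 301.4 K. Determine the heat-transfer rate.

Q = 3.36×10^6 W

Q = kA·ΔT/L = 13.3 × 8.07 × |428 K − 301.4 K| / 0.00405 = 3.36×10^6 W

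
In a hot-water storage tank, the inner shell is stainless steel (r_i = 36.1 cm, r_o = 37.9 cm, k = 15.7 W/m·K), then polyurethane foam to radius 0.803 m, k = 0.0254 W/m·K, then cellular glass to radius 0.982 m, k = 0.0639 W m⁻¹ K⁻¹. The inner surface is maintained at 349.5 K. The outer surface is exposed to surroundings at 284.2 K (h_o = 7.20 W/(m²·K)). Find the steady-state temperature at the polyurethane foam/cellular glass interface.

Resistance network (inner→outer):
  R_stainless steel = (1/0.361 − 1/0.379)/(4πk) = 0.1316/(4π·15.7) = 6.668×10^-4 K/W
  R_polyurethane foam = (1/0.379 − 1/0.803)/(4πk) = 1.393/(4π·0.0254) = 4.365 K/W
  R_cellular glass = (1/0.803 − 1/0.982)/(4πk) = 0.2270/(4π·0.0639) = 0.2827 K/W
  R_conv,out = 1/(4πr²h) = 1/(4π·0.982²·7.20) = 0.01146 K/W
ΣR = 6.668×10^-4 + 4.365 + 0.2827 + 0.01146 = 4.660 K/W
Q = ΔT/ΣR = (349.5 K − 284.2 K)/4.660 = 14.01 W
From the inner boundary to the polyurethane foam/cellular glass interface, ΣR_partial = 4.366 K/W.
T_interface = T_in − Q·ΣR_partial = 349.5 K − (14.01)(4.366) = 288.3 K

T = 288.3 K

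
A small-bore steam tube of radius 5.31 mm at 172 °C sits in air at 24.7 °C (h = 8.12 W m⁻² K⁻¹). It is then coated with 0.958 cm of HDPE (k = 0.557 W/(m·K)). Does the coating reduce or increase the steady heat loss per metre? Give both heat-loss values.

increases: 39.9 → 91.4 W/m

Critical radius for a cylinder: r_cr = k/h = 0.0686 m = 6.86 cm.
Outer radius after coating: r₂ = 0.00531 + 0.00958 = 0.01489 m.
Since r₁ < r_cr and r₂ ≤ r_cr, the coating moves toward the maximum at r_cr — heat loss rises.
Bare: R = 1/(2πr₁h) = 3.691 m·K/W; Q = 147.3/3.691 = 39.9 W/m.
Coated: R = R_cond + R_conv = 1.611 m·K/W; Q = 147.3/1.611 = 91.4 W/m.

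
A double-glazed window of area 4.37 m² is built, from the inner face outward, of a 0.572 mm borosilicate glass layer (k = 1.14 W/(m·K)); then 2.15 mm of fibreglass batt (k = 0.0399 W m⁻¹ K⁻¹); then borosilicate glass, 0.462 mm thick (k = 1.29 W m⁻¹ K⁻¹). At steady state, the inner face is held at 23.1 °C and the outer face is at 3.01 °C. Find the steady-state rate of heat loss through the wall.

Treat each layer as a resistance in series:
  R_borosilicate glass = L/(kA) = 5.72×10^-4/(1.14·4.37) = 1.148×10^-4 K/W
  R_fibreglass batt = L/(kA) = 0.00215/(0.0399·4.37) = 0.01233 K/W
  R_borosilicate glass = L/(kA) = 4.62×10^-4/(1.29·4.37) = 8.195×10^-5 K/W
ΣR = 1.148×10^-4 + 0.01233 + 8.195×10^-5 = 0.01253 K/W
Q = ΔT/ΣR = (23.1 °C − 3.01 °C)/0.01253 = 1600 W

Q = 1600 W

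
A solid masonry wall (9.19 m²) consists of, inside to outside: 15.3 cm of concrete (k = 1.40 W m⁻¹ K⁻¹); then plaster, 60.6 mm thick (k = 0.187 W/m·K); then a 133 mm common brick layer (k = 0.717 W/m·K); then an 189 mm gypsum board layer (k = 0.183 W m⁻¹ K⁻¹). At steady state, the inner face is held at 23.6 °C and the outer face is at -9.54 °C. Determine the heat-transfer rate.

Q = 184 W

Series thermal resistances, inner to outer:
  R_concrete = L/(kA) = 0.153/(1.40·9.19) = 0.01189 K/W
  R_plaster = L/(kA) = 0.0606/(0.187·9.19) = 0.03526 K/W
  R_common brick = L/(kA) = 0.133/(0.717·9.19) = 0.02018 K/W
  R_gypsum board = L/(kA) = 0.189/(0.183·9.19) = 0.1124 K/W
ΣR = 0.01189 + 0.03526 + 0.02018 + 0.1124 = 0.1797 K/W
Q = ΔT/ΣR = (23.6 °C − -9.54 °C)/0.1797 = 184 W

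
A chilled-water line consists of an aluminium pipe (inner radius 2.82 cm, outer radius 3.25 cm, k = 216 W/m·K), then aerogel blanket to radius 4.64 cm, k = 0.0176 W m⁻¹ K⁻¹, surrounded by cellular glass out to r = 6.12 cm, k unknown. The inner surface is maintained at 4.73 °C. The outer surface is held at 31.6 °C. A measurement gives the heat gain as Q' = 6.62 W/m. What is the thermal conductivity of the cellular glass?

ΣR = ΔT/Q' = |4.73 − 31.6|/6.62 = 4.059 m·K/W
Known resistances:
  R'_aluminium = ln(0.0325/0.0282)/(2πk) = 0.1419/(2π·216) = 1.046×10^-4 m·K/W
  R'_aerogel blanket = ln(0.0464/0.0325)/(2πk) = 0.3561/(2π·0.0176) = 3.220 m·K/W
R_cellular glass = ΣR − ΣR_known = 4.059 − 3.220 = 0.8390 m·K/W
ln(r₂/r₁)/(2πk) = 0.8390 ⇒ k = 0.2768/(2π·0.8390) = 0.0525 W/m·K

k = 0.0525 W/m·K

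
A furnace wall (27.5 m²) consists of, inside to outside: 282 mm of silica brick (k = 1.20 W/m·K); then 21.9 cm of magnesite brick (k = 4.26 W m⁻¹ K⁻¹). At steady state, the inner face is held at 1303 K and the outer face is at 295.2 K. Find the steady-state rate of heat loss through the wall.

Q = 96800 W

Series thermal resistances, inner to outer:
  R_silica brick = L/(kA) = 0.282/(1.20·27.5) = 0.008545 K/W
  R_magnesite brick = L/(kA) = 0.219/(4.26·27.5) = 0.001869 K/W
ΣR = 0.008545 + 0.001869 = 0.01041 K/W
Q = ΔT/ΣR = (1303 K − 295.2 K)/0.01041 = 96800 W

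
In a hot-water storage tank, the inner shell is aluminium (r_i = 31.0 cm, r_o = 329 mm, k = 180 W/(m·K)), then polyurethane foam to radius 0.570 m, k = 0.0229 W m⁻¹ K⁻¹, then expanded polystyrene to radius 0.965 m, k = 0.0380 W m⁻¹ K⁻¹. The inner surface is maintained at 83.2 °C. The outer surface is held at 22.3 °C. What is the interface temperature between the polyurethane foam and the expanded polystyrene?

T = 37.6 °C

Series thermal resistances, inner to outer:
  R_aluminium = (1/0.310 − 1/0.329)/(4πk) = 0.1863/(4π·180) = 8.236×10^-5 K/W
  R_polyurethane foam = (1/0.329 − 1/0.570)/(4πk) = 1.285/(4π·0.0229) = 4.466 K/W
  R_expanded polystyrene = (1/0.570 − 1/0.965)/(4πk) = 0.7181/(4π·0.0380) = 1.504 K/W
ΣR = 8.236×10^-5 + 4.466 + 1.504 = 5.970 K/W
Q = ΔT/ΣR = (83.2 °C − 22.3 °C)/5.970 = 10.20 W
From the inner boundary to the polyurethane foam/expanded polystyrene interface, ΣR_partial = 4.466 K/W.
T_interface = T_in − Q·ΣR_partial = 83.2 °C − (10.20)(4.466) = 37.6 °C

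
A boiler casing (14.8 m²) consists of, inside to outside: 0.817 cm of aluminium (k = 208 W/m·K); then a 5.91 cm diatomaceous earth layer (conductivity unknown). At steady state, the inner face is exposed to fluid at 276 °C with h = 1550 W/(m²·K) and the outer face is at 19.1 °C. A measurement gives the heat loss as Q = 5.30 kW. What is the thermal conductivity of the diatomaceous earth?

ΣR = ΔT/Q = |276 − 19.1|/5300 = 0.04847 K/W
Known resistances:
  R_conv,in = 1/(hA) = 1/(1550·14.8) = 4.359×10^-5 K/W
  R_aluminium = L/(kA) = 0.00817/(208·14.8) = 2.654×10^-6 K/W
R_diatomaceous earth = ΣR − ΣR_known = 0.04847 − 4.624×10^-5 = 0.04842 K/W
L/(kA) = 0.04842 ⇒ k = 0.0591/(0.04842·14.8) = 0.0825 W/m·K

k = 0.0825 W/m·K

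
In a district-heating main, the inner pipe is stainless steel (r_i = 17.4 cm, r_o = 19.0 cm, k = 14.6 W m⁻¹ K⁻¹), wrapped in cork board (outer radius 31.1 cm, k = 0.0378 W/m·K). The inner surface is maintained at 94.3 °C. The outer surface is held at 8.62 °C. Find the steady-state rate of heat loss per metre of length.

Resistance network (inner→outer):
  R'_stainless steel = ln(0.190/0.174)/(2πk) = 0.08797/(2π·14.6) = 9.589×10^-4 m·K/W
  R'_cork board = ln(0.311/0.190)/(2πk) = 0.4928/(2π·0.0378) = 2.075 m·K/W
ΣR = 9.589×10^-4 + 2.075 = 2.076 m·K/W
Q' = ΔT/ΣR = (94.3 °C − 8.62 °C)/2.076 = 41.3 W/m

Q' = 41.3 W/m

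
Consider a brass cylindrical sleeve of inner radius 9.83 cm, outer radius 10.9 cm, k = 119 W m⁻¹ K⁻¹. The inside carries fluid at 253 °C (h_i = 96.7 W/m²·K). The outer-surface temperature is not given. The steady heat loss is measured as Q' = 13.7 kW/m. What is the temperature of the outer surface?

Sum the resistances:
  R'_conv,in = 1/(2πr h) = 1/(2π·0.0983·96.7) = 0.01674 m·K/W
  R'_brass = ln(0.109/0.0983)/(2πk) = 0.1033/(2π·119) = 1.382×10^-4 m·K/W
ΣR = 0.01688 m·K/W
ΔT = Q'·ΣR = 13700 × 0.01688 = 231.3 K
Heat flows outward, so T_out = T_in − ΔT = 253 − 231.3 = 21.7 °C

T_out = 21.7 °C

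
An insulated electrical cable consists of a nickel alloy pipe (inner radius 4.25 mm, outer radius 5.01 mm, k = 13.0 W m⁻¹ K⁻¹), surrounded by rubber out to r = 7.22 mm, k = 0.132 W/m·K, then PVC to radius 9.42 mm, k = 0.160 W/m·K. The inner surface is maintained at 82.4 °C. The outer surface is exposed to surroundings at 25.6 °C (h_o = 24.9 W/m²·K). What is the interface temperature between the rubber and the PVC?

T = 64.3 °C

Series thermal resistances, inner to outer:
  R'_nickel alloy = ln(0.00501/0.00425)/(2πk) = 0.1645/(2π·13.0) = 0.002014 m·K/W
  R'_rubber = ln(0.00722/0.00501)/(2πk) = 0.3654/(2π·0.132) = 0.4406 m·K/W
  R'_PVC = ln(0.00942/0.00722)/(2πk) = 0.2660/(2π·0.160) = 0.2646 m·K/W
  R'_conv,out = 1/(2πr h) = 1/(2π·0.00942·24.9) = 0.6785 m·K/W
ΣR = 0.002014 + 0.4406 + 0.2646 + 0.6785 = 1.386 m·K/W
Q' = ΔT/ΣR = (82.4 °C − 25.6 °C)/1.386 = 40.98 W/m
From the inner boundary to the rubber/PVC interface, ΣR_partial = 0.4426 m·K/W.
T_interface = T_in − Q'·ΣR_partial = 82.4 °C − (40.98)(0.4426) = 64.3 °C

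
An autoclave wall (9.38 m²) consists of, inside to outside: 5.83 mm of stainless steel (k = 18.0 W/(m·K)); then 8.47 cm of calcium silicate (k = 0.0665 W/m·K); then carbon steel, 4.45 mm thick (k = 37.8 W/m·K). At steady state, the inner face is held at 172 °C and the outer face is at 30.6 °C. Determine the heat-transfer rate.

Q = 1040 W

Series thermal resistances, inner to outer:
  R_stainless steel = L/(kA) = 0.00583/(18.0·9.38) = 3.453×10^-5 K/W
  R_calcium silicate = L/(kA) = 0.0847/(0.0665·9.38) = 0.1358 K/W
  R_carbon steel = L/(kA) = 0.00445/(37.8·9.38) = 1.255×10^-5 K/W
ΣR = 3.453×10^-5 + 0.1358 + 1.255×10^-5 = 0.1358 K/W
Q = ΔT/ΣR = (172 °C − 30.6 °C)/0.1358 = 1040 W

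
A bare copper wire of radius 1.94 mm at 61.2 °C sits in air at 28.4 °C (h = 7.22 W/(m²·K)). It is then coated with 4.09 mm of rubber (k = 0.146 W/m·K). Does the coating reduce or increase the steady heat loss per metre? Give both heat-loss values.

Critical radius for a cylinder: r_cr = k/h = 0.0202 m = 2.02 cm.
Outer radius after coating: r₂ = 0.00194 + 0.00409 = 0.00603 m.
Since r₁ < r_cr and r₂ ≤ r_cr, the coating moves toward the maximum at r_cr — heat loss rises.
Bare: R = 1/(2πr₁h) = 11.36 m·K/W; Q = 32.8/11.36 = 2.89 W/m.
Coated: R = R_cond + R_conv = 4.892 m·K/W; Q = 32.8/4.892 = 6.70 W/m.

increases: 2.89 → 6.70 W/m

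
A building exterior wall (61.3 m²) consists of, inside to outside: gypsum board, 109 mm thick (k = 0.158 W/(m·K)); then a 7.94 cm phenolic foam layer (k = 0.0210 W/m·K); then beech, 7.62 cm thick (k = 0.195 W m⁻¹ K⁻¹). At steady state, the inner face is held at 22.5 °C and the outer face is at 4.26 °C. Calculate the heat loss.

Treat each layer as a resistance in series:
  R_gypsum board = L/(kA) = 0.109/(0.158·61.3) = 0.01125 K/W
  R_phenolic foam = L/(kA) = 0.0794/(0.0210·61.3) = 0.06168 K/W
  R_beech = L/(kA) = 0.0762/(0.195·61.3) = 0.006375 K/W
ΣR = 0.01125 + 0.06168 + 0.006375 = 0.07931 K/W
Q = ΔT/ΣR = (22.5 °C − 4.26 °C)/0.07931 = 230 W

Q = 230 W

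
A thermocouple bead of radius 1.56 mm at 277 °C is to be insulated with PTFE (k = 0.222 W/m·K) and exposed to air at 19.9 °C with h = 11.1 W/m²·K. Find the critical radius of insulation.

For a sphere, r_cr = 2k_ins/h = 2·0.222/11.1 = 0.0400 m = 4.00 cm

r_cr = 4.00 cm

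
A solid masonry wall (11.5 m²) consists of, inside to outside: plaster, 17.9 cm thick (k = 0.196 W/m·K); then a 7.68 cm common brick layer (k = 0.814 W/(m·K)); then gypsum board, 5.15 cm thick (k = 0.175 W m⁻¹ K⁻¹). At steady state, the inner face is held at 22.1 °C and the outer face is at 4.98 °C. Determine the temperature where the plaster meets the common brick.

Series thermal resistances, inner to outer:
  R_plaster = L/(kA) = 0.179/(0.196·11.5) = 0.07941 K/W
  R_common brick = L/(kA) = 0.0768/(0.814·11.5) = 0.008204 K/W
  R_gypsum board = L/(kA) = 0.0515/(0.175·11.5) = 0.02559 K/W
ΣR = 0.07941 + 0.008204 + 0.02559 = 0.1132 K/W
Q = ΔT/ΣR = (22.1 °C − 4.98 °C)/0.1132 = 151.2 W
From the inner boundary to the plaster/common brick interface, ΣR_partial = 0.07941 K/W.
T_interface = T_in − Q·ΣR_partial = 22.1 °C − (151.2)(0.07941) = 10.1 °C

T = 10.1 °C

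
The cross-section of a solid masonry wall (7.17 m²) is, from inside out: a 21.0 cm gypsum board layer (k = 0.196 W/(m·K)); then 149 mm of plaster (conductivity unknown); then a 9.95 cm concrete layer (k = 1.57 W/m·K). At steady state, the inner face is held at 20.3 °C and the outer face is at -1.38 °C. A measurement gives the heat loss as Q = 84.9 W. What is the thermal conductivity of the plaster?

ΣR = ΔT/Q = |20.3 − -1.38|/84.9 = 0.2554 K/W
Known resistances:
  R_gypsum board = L/(kA) = 0.210/(0.196·7.17) = 0.1494 K/W
  R_concrete = L/(kA) = 0.0995/(1.57·7.17) = 0.008839 K/W
R_plaster = ΣR − ΣR_known = 0.2554 − 0.1582 = 0.09720 K/W
L/(kA) = 0.09720 ⇒ k = 0.149/(0.09720·7.17) = 0.214 W/m·K

k = 0.214 W/m·K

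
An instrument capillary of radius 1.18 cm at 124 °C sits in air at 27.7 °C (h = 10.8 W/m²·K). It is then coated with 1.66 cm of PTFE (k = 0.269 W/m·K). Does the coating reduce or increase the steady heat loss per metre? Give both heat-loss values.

Critical radius for a cylinder: r_cr = k/h = 0.0249 m = 2.49 cm.
Outer radius after coating: r₂ = 0.0118 + 0.0166 = 0.0284 m.
r₁ < r_cr < r₂: heat loss rises to a maximum at r_cr then falls. Whether the coating helps depends on whether Q(r₂) has dropped back below Q(r₁).
Bare: R = 1/(2πr₁h) = 1.249 m·K/W; Q = 96.3/1.249 = 77.1 W/m.
Coated: R = R_cond + R_conv = 1.039 m·K/W; Q = 96.3/1.039 = 92.7 W/m.

increases: 77.1 → 92.7 W/m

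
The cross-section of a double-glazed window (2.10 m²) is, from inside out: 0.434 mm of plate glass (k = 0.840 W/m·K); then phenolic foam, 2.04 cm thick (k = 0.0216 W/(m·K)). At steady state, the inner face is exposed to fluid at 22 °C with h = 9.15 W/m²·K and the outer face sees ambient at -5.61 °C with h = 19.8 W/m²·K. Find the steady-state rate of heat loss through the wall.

Series thermal resistances, inner to outer:
  R_conv,in = 1/(hA) = 1/(9.15·2.10) = 0.05204 K/W
  R_plate glass = L/(kA) = 4.34×10^-4/(0.840·2.10) = 2.460×10^-4 K/W
  R_phenolic foam = L/(kA) = 0.0204/(0.0216·2.10) = 0.4497 K/W
  R_conv,out = 1/(hA) = 1/(19.8·2.10) = 0.02405 K/W
ΣR = 0.05204 + 2.460×10^-4 + 0.4497 + 0.02405 = 0.5260 K/W
Q = ΔT/ΣR = (22 °C − -5.61 °C)/0.5260 = 52.5 W

Q = 52.5 W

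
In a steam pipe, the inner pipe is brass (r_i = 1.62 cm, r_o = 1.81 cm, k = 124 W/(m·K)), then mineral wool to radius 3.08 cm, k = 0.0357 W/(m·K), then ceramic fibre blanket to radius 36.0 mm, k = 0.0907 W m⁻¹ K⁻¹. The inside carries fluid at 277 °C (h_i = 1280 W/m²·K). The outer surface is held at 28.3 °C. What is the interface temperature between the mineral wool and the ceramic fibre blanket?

T = 54.0 °C

Resistance network (inner→outer):
  R'_conv,in = 1/(2πr h) = 1/(2π·0.0162·1280) = 0.007675 m·K/W
  R'_brass = ln(0.0181/0.0162)/(2πk) = 0.1109/(2π·124) = 1.423×10^-4 m·K/W
  R'_mineral wool = ln(0.0308/0.0181)/(2πk) = 0.5316/(2π·0.0357) = 2.370 m·K/W
  R'_ceramic fibre blanket = ln(0.0360/0.0308)/(2πk) = 0.1560/(2π·0.0907) = 0.2737 m·K/W
ΣR = 0.007675 + 1.423×10^-4 + 2.370 + 0.2737 = 2.652 m·K/W
Q' = ΔT/ΣR = (277 °C − 28.3 °C)/2.652 = 93.78 W/m
From the inner boundary to the mineral wool/ceramic fibre blanket interface, ΣR_partial = 2.378 m·K/W.
T_interface = T_in − Q'·ΣR_partial = 277 °C − (93.78)(2.378) = 54.0 °C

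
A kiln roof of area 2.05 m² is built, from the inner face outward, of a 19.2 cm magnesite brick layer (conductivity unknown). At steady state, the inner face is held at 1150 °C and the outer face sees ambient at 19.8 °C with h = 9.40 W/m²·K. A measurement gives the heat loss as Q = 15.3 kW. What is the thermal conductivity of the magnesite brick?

ΣR = ΔT/Q = |1150 − 19.8|/15300 = 0.07387 K/W
Known resistances:
  R_conv,out = 1/(hA) = 1/(9.40·2.05) = 0.05189 K/W
R_magnesite brick = ΣR − ΣR_known = 0.07387 − 0.05189 = 0.02198 K/W
L/(kA) = 0.02198 ⇒ k = 0.192/(0.02198·2.05) = 4.26 W/m·K

k = 4.26 W/m·K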